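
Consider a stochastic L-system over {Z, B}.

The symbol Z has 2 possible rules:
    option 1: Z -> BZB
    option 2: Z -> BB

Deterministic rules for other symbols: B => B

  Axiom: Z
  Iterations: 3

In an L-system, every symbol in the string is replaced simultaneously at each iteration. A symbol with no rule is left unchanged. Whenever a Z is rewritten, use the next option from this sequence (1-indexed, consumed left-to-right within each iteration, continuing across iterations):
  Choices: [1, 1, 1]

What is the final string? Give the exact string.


Step 0: Z
Step 1: BZB  (used choices [1])
Step 2: BBZBB  (used choices [1])
Step 3: BBBZBBB  (used choices [1])

Answer: BBBZBBB


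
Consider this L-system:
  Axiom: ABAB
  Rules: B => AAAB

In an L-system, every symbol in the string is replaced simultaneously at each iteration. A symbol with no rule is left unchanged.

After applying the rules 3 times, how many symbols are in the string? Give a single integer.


Step 0: length = 4
Step 1: length = 10
Step 2: length = 16
Step 3: length = 22

Answer: 22


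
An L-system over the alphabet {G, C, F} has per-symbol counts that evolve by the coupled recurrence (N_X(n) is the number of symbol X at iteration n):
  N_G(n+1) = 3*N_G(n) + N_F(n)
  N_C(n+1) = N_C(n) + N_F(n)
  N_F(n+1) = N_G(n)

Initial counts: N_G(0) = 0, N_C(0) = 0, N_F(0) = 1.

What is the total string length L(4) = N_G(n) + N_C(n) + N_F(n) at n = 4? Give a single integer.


Step 0: N_G=0, N_C=0, N_F=1, L=1
Step 1: N_G=1, N_C=1, N_F=0, L=2
Step 2: N_G=3, N_C=1, N_F=1, L=5
Step 3: N_G=10, N_C=2, N_F=3, L=15
Step 4: N_G=33, N_C=5, N_F=10, L=48

Answer: 48


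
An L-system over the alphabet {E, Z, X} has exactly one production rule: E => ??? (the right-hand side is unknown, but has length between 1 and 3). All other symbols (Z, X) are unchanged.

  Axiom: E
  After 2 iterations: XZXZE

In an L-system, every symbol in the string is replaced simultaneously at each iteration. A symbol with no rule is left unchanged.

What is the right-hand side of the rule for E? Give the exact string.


Answer: XZE

Derivation:
Trying E => XZE:
  Step 0: E
  Step 1: XZE
  Step 2: XZXZE
Matches the given result.


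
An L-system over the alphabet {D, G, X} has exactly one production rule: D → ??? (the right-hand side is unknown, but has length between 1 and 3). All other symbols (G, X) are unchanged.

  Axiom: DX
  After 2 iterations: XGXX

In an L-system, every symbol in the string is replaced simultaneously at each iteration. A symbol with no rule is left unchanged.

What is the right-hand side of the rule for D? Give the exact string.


Trying D → XGX:
  Step 0: DX
  Step 1: XGXX
  Step 2: XGXX
Matches the given result.

Answer: XGX


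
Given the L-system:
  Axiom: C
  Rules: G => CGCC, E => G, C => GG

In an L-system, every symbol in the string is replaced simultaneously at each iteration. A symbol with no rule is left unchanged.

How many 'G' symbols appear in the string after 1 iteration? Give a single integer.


Step 0: C  (0 'G')
Step 1: GG  (2 'G')

Answer: 2


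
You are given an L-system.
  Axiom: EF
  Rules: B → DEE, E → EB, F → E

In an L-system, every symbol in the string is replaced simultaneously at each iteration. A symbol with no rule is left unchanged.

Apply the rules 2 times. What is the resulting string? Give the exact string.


Answer: EBDEEEB

Derivation:
Step 0: EF
Step 1: EBE
Step 2: EBDEEEB


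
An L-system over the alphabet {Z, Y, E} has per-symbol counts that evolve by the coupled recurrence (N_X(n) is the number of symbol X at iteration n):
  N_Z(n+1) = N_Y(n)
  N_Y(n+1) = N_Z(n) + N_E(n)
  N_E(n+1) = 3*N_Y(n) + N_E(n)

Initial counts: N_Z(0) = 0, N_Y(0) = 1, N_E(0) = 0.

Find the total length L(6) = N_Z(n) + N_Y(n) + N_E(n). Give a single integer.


Step 0: N_Z=0, N_Y=1, N_E=0, L=1
Step 1: N_Z=1, N_Y=0, N_E=3, L=4
Step 2: N_Z=0, N_Y=4, N_E=3, L=7
Step 3: N_Z=4, N_Y=3, N_E=15, L=22
Step 4: N_Z=3, N_Y=19, N_E=24, L=46
Step 5: N_Z=19, N_Y=27, N_E=81, L=127
Step 6: N_Z=27, N_Y=100, N_E=162, L=289

Answer: 289


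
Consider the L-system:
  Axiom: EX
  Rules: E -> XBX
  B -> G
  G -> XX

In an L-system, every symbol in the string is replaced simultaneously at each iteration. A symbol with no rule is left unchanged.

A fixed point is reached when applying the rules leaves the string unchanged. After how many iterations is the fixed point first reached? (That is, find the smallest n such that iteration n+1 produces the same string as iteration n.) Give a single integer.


Step 0: EX
Step 1: XBXX
Step 2: XGXX
Step 3: XXXXX
Step 4: XXXXX  (unchanged — fixed point at step 3)

Answer: 3


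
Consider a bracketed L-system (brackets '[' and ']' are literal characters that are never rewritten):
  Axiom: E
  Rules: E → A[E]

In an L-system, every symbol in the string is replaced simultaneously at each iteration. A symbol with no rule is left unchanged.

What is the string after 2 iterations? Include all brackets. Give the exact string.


Answer: A[A[E]]

Derivation:
Step 0: E
Step 1: A[E]
Step 2: A[A[E]]


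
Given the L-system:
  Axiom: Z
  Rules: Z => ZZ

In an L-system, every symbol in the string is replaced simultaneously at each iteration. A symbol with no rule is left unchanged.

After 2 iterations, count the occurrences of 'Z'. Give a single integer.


Step 0: Z  (1 'Z')
Step 1: ZZ  (2 'Z')
Step 2: ZZZZ  (4 'Z')

Answer: 4


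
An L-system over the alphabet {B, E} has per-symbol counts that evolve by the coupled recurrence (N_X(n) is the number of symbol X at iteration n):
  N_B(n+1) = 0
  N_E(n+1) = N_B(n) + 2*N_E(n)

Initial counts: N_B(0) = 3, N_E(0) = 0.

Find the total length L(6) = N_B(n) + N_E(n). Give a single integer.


Answer: 96

Derivation:
Step 0: N_B=3, N_E=0, L=3
Step 1: N_B=0, N_E=3, L=3
Step 2: N_B=0, N_E=6, L=6
Step 3: N_B=0, N_E=12, L=12
Step 4: N_B=0, N_E=24, L=24
Step 5: N_B=0, N_E=48, L=48
Step 6: N_B=0, N_E=96, L=96


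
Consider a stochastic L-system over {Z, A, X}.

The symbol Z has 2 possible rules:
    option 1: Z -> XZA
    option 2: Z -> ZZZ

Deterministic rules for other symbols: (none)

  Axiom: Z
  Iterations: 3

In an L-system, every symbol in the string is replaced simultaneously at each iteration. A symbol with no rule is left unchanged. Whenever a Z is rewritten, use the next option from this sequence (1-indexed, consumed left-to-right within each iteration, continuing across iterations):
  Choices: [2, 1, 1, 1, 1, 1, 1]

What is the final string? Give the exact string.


Step 0: Z
Step 1: ZZZ  (used choices [2])
Step 2: XZAXZAXZA  (used choices [1, 1, 1])
Step 3: XXZAAXXZAAXXZAA  (used choices [1, 1, 1])

Answer: XXZAAXXZAAXXZAA


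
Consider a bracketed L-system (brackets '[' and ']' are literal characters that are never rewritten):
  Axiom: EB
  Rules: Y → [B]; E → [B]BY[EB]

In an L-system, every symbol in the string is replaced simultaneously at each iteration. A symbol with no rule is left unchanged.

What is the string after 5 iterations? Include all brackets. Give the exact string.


Answer: [B]B[B][[B]B[B][[B]B[B][[B]B[B][[B]BY[EB]B]B]B]B]B

Derivation:
Step 0: EB
Step 1: [B]BY[EB]B
Step 2: [B]B[B][[B]BY[EB]B]B
Step 3: [B]B[B][[B]B[B][[B]BY[EB]B]B]B
Step 4: [B]B[B][[B]B[B][[B]B[B][[B]BY[EB]B]B]B]B
Step 5: [B]B[B][[B]B[B][[B]B[B][[B]B[B][[B]BY[EB]B]B]B]B]B


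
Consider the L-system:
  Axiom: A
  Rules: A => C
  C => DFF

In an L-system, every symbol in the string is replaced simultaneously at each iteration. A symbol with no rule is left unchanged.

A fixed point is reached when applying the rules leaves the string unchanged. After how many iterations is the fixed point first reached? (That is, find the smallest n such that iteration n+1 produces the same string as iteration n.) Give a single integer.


Step 0: A
Step 1: C
Step 2: DFF
Step 3: DFF  (unchanged — fixed point at step 2)

Answer: 2


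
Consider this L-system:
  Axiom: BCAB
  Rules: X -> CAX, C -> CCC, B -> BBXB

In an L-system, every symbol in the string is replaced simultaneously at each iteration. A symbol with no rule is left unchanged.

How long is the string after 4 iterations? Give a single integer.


Answer: 428

Derivation:
Step 0: length = 4
Step 1: length = 12
Step 2: length = 40
Step 3: length = 132
Step 4: length = 428


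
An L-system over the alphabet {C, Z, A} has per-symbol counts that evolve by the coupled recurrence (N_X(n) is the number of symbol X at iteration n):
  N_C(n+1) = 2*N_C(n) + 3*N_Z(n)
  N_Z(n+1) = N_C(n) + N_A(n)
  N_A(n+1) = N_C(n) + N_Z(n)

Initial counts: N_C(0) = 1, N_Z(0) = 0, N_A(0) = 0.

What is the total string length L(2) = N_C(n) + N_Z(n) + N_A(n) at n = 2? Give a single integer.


Step 0: N_C=1, N_Z=0, N_A=0, L=1
Step 1: N_C=2, N_Z=1, N_A=1, L=4
Step 2: N_C=7, N_Z=3, N_A=3, L=13

Answer: 13


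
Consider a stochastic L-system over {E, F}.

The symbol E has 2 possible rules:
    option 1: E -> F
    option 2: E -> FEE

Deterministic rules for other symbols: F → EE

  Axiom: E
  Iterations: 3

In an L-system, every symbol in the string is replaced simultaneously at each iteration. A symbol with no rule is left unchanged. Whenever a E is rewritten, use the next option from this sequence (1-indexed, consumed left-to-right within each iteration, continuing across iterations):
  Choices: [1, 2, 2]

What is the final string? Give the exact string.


Answer: FEEFEE

Derivation:
Step 0: E
Step 1: F  (used choices [1])
Step 2: EE  (used choices [])
Step 3: FEEFEE  (used choices [2, 2])


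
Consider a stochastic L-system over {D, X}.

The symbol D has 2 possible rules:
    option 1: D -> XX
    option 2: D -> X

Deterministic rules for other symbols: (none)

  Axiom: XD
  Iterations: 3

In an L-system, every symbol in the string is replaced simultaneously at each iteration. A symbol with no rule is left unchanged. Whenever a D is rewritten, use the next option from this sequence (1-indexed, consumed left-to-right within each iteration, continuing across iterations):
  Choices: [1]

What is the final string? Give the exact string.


Answer: XXX

Derivation:
Step 0: XD
Step 1: XXX  (used choices [1])
Step 2: XXX  (used choices [])
Step 3: XXX  (used choices [])


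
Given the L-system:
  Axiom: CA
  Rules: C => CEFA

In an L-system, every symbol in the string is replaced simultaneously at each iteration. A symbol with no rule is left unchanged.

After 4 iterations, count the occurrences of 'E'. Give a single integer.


Step 0: CA  (0 'E')
Step 1: CEFAA  (1 'E')
Step 2: CEFAEFAA  (2 'E')
Step 3: CEFAEFAEFAA  (3 'E')
Step 4: CEFAEFAEFAEFAA  (4 'E')

Answer: 4


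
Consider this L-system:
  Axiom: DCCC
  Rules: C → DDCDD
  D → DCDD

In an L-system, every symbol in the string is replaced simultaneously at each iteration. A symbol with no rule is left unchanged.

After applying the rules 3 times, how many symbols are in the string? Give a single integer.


Step 0: length = 4
Step 1: length = 19
Step 2: length = 80
Step 3: length = 339

Answer: 339


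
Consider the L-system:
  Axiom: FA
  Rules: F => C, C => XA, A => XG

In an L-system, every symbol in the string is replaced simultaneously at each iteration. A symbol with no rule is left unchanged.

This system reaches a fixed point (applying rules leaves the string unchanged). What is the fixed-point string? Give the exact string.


Answer: XXGXG

Derivation:
Step 0: FA
Step 1: CXG
Step 2: XAXG
Step 3: XXGXG
Step 4: XXGXG  (unchanged — fixed point at step 3)


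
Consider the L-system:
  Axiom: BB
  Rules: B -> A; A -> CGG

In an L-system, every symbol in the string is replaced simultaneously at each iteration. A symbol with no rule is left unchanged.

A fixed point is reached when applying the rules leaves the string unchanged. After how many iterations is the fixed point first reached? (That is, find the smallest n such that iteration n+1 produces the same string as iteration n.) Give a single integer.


Step 0: BB
Step 1: AA
Step 2: CGGCGG
Step 3: CGGCGG  (unchanged — fixed point at step 2)

Answer: 2


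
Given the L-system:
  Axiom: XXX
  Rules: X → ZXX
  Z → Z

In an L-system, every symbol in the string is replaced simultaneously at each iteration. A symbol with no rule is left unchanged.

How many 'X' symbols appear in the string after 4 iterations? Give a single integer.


Answer: 48

Derivation:
Step 0: XXX  (3 'X')
Step 1: ZXXZXXZXX  (6 'X')
Step 2: ZZXXZXXZZXXZXXZZXXZXX  (12 'X')
Step 3: ZZZXXZXXZZXXZXXZZZXXZXXZZXXZXXZZZXXZXXZZXXZXX  (24 'X')
Step 4: ZZZZXXZXXZZXXZXXZZZXXZXXZZXXZXXZZZZXXZXXZZXXZXXZZZXXZXXZZXXZXXZZZZXXZXXZZXXZXXZZZXXZXXZZXXZXX  (48 'X')


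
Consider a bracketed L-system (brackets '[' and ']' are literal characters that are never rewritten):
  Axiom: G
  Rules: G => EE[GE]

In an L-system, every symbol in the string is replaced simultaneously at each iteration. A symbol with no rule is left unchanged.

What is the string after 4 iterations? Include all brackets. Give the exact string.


Answer: EE[EE[EE[EE[GE]E]E]E]

Derivation:
Step 0: G
Step 1: EE[GE]
Step 2: EE[EE[GE]E]
Step 3: EE[EE[EE[GE]E]E]
Step 4: EE[EE[EE[EE[GE]E]E]E]


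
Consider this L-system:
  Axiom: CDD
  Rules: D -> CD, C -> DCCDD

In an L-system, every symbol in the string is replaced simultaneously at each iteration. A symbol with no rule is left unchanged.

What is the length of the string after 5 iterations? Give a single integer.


Step 0: length = 3
Step 1: length = 9
Step 2: length = 30
Step 3: length = 99
Step 4: length = 327
Step 5: length = 1080

Answer: 1080


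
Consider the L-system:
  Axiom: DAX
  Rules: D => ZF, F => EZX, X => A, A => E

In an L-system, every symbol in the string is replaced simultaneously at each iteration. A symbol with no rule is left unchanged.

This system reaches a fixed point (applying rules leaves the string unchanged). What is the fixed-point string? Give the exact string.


Answer: ZEZEEE

Derivation:
Step 0: DAX
Step 1: ZFEA
Step 2: ZEZXEE
Step 3: ZEZAEE
Step 4: ZEZEEE
Step 5: ZEZEEE  (unchanged — fixed point at step 4)


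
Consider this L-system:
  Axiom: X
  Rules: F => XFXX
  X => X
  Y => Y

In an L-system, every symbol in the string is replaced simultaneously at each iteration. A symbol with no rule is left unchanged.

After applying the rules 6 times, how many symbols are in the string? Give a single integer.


Step 0: length = 1
Step 1: length = 1
Step 2: length = 1
Step 3: length = 1
Step 4: length = 1
Step 5: length = 1
Step 6: length = 1

Answer: 1


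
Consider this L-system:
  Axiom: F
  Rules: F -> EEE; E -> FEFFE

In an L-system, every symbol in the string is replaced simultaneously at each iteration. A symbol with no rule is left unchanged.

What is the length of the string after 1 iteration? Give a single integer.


Step 0: length = 1
Step 1: length = 3

Answer: 3


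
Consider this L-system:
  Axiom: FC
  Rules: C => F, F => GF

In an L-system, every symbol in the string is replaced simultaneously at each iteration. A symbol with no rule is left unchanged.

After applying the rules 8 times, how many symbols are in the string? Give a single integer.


Step 0: length = 2
Step 1: length = 3
Step 2: length = 5
Step 3: length = 7
Step 4: length = 9
Step 5: length = 11
Step 6: length = 13
Step 7: length = 15
Step 8: length = 17

Answer: 17


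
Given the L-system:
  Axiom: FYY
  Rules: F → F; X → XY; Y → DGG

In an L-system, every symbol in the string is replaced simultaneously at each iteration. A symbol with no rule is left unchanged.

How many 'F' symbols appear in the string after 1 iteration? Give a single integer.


Step 0: FYY  (1 'F')
Step 1: FDGGDGG  (1 'F')

Answer: 1


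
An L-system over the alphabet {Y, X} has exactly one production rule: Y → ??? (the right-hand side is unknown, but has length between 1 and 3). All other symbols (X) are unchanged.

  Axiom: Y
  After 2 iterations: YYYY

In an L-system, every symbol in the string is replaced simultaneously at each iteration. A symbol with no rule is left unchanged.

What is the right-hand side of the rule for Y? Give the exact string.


Trying Y → YY:
  Step 0: Y
  Step 1: YY
  Step 2: YYYY
Matches the given result.

Answer: YY


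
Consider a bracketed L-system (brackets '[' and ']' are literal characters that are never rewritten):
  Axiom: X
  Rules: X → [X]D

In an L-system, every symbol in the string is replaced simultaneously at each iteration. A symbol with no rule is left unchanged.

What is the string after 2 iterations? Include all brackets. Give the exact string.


Step 0: X
Step 1: [X]D
Step 2: [[X]D]D

Answer: [[X]D]D


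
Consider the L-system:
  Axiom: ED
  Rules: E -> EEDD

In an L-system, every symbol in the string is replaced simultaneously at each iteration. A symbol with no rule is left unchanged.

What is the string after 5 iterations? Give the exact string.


Step 0: ED
Step 1: EEDDD
Step 2: EEDDEEDDDDD
Step 3: EEDDEEDDDDEEDDEEDDDDDDD
Step 4: EEDDEEDDDDEEDDEEDDDDDDEEDDEEDDDDEEDDEEDDDDDDDDD
Step 5: EEDDEEDDDDEEDDEEDDDDDDEEDDEEDDDDEEDDEEDDDDDDDDEEDDEEDDDDEEDDEEDDDDDDEEDDEEDDDDEEDDEEDDDDDDDDDDD

Answer: EEDDEEDDDDEEDDEEDDDDDDEEDDEEDDDDEEDDEEDDDDDDDDEEDDEEDDDDEEDDEEDDDDDDEEDDEEDDDDEEDDEEDDDDDDDDDDD


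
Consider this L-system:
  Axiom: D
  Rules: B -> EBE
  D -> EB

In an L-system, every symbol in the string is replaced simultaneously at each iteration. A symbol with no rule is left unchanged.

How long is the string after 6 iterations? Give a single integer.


Answer: 12

Derivation:
Step 0: length = 1
Step 1: length = 2
Step 2: length = 4
Step 3: length = 6
Step 4: length = 8
Step 5: length = 10
Step 6: length = 12


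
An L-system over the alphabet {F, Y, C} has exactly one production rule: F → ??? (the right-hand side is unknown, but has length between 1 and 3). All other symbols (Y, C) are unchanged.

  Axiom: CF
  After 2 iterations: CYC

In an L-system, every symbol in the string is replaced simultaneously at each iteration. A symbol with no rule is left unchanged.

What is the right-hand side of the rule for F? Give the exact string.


Trying F → YC:
  Step 0: CF
  Step 1: CYC
  Step 2: CYC
Matches the given result.

Answer: YC


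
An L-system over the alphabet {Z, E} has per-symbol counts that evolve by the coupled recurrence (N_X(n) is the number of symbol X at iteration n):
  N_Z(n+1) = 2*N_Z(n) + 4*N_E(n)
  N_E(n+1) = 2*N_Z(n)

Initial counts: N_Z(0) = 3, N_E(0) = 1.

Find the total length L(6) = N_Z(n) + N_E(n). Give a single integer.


Step 0: N_Z=3, N_E=1, L=4
Step 1: N_Z=10, N_E=6, L=16
Step 2: N_Z=44, N_E=20, L=64
Step 3: N_Z=168, N_E=88, L=256
Step 4: N_Z=688, N_E=336, L=1024
Step 5: N_Z=2720, N_E=1376, L=4096
Step 6: N_Z=10944, N_E=5440, L=16384

Answer: 16384


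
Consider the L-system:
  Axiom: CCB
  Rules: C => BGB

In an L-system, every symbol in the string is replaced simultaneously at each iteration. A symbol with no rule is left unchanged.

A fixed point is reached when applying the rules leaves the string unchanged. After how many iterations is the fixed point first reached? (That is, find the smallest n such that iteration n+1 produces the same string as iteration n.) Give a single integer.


Answer: 1

Derivation:
Step 0: CCB
Step 1: BGBBGBB
Step 2: BGBBGBB  (unchanged — fixed point at step 1)


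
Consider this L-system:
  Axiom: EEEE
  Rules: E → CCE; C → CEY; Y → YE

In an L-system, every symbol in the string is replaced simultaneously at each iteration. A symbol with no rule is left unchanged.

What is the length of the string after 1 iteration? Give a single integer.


Step 0: length = 4
Step 1: length = 12

Answer: 12


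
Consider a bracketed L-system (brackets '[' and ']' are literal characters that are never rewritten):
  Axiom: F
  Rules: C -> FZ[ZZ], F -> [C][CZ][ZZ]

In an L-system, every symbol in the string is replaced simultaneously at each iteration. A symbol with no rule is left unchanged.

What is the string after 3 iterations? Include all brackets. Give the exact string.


Answer: [[C][CZ][ZZ]Z[ZZ]][[C][CZ][ZZ]Z[ZZ]Z][ZZ]

Derivation:
Step 0: F
Step 1: [C][CZ][ZZ]
Step 2: [FZ[ZZ]][FZ[ZZ]Z][ZZ]
Step 3: [[C][CZ][ZZ]Z[ZZ]][[C][CZ][ZZ]Z[ZZ]Z][ZZ]


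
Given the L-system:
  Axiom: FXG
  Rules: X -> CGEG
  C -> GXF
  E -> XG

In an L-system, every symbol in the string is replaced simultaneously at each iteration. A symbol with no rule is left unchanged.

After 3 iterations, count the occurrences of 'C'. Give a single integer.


Step 0: FXG  (0 'C')
Step 1: FCGEGG  (1 'C')
Step 2: FGXFGXGGG  (0 'C')
Step 3: FGCGEGFGCGEGGGG  (2 'C')

Answer: 2


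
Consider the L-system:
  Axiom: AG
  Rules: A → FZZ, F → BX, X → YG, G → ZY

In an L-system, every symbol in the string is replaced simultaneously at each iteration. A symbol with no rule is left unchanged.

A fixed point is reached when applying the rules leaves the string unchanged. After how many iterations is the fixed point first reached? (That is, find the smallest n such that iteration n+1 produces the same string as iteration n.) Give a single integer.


Step 0: AG
Step 1: FZZZY
Step 2: BXZZZY
Step 3: BYGZZZY
Step 4: BYZYZZZY
Step 5: BYZYZZZY  (unchanged — fixed point at step 4)

Answer: 4


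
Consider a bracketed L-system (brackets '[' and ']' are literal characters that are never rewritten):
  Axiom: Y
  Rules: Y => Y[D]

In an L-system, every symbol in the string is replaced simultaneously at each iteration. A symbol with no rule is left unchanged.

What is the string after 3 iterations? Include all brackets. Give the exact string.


Answer: Y[D][D][D]

Derivation:
Step 0: Y
Step 1: Y[D]
Step 2: Y[D][D]
Step 3: Y[D][D][D]


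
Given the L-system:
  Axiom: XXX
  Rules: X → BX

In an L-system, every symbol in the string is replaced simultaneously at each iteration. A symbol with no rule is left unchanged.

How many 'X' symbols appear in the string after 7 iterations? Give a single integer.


Step 0: XXX  (3 'X')
Step 1: BXBXBX  (3 'X')
Step 2: BBXBBXBBX  (3 'X')
Step 3: BBBXBBBXBBBX  (3 'X')
Step 4: BBBBXBBBBXBBBBX  (3 'X')
Step 5: BBBBBXBBBBBXBBBBBX  (3 'X')
Step 6: BBBBBBXBBBBBBXBBBBBBX  (3 'X')
Step 7: BBBBBBBXBBBBBBBXBBBBBBBX  (3 'X')

Answer: 3


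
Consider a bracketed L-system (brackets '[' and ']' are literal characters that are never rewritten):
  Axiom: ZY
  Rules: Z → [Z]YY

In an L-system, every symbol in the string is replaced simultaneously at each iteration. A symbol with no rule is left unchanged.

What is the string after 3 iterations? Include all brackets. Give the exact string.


Answer: [[[Z]YY]YY]YYY

Derivation:
Step 0: ZY
Step 1: [Z]YYY
Step 2: [[Z]YY]YYY
Step 3: [[[Z]YY]YY]YYY


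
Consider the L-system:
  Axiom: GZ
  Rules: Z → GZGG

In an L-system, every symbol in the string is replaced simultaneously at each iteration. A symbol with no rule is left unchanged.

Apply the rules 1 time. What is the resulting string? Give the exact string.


Answer: GGZGG

Derivation:
Step 0: GZ
Step 1: GGZGG


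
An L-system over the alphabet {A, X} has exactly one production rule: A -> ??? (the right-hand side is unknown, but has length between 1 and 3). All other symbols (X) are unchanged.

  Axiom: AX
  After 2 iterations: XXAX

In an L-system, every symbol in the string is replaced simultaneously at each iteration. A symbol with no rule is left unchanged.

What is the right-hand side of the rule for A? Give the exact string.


Answer: XA

Derivation:
Trying A -> XA:
  Step 0: AX
  Step 1: XAX
  Step 2: XXAX
Matches the given result.


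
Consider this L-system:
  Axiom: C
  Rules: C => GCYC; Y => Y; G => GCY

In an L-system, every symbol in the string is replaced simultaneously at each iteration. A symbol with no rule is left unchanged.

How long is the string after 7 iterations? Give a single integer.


Answer: 1596

Derivation:
Step 0: length = 1
Step 1: length = 4
Step 2: length = 12
Step 3: length = 33
Step 4: length = 88
Step 5: length = 232
Step 6: length = 609
Step 7: length = 1596


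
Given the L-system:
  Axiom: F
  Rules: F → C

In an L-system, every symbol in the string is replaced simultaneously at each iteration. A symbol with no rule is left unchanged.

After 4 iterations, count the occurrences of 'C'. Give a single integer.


Step 0: F  (0 'C')
Step 1: C  (1 'C')
Step 2: C  (1 'C')
Step 3: C  (1 'C')
Step 4: C  (1 'C')

Answer: 1


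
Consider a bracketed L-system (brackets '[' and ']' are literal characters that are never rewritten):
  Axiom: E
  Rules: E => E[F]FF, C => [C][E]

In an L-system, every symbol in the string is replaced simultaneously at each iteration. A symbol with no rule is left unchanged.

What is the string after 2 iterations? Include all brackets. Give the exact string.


Answer: E[F]FF[F]FF

Derivation:
Step 0: E
Step 1: E[F]FF
Step 2: E[F]FF[F]FF


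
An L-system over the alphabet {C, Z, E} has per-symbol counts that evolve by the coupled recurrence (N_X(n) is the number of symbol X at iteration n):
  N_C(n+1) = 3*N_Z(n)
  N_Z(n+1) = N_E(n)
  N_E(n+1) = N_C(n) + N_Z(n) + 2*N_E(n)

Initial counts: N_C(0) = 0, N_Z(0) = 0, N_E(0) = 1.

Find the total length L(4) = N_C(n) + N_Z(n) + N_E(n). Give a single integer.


Answer: 71

Derivation:
Step 0: N_C=0, N_Z=0, N_E=1, L=1
Step 1: N_C=0, N_Z=1, N_E=2, L=3
Step 2: N_C=3, N_Z=2, N_E=5, L=10
Step 3: N_C=6, N_Z=5, N_E=15, L=26
Step 4: N_C=15, N_Z=15, N_E=41, L=71


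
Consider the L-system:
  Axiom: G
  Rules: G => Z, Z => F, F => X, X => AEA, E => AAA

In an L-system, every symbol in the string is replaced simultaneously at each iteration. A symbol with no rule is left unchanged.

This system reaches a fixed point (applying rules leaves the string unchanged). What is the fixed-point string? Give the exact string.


Step 0: G
Step 1: Z
Step 2: F
Step 3: X
Step 4: AEA
Step 5: AAAAA
Step 6: AAAAA  (unchanged — fixed point at step 5)

Answer: AAAAA


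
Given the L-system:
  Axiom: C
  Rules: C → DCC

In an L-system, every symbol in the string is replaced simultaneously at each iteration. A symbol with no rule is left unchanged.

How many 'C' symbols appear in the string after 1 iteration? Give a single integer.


Answer: 2

Derivation:
Step 0: C  (1 'C')
Step 1: DCC  (2 'C')


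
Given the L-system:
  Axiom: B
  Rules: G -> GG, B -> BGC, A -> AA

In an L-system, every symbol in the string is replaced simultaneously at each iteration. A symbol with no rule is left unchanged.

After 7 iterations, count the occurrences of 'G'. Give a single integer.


Step 0: B  (0 'G')
Step 1: BGC  (1 'G')
Step 2: BGCGGC  (3 'G')
Step 3: BGCGGCGGGGC  (7 'G')
Step 4: BGCGGCGGGGCGGGGGGGGC  (15 'G')
Step 5: BGCGGCGGGGCGGGGGGGGCGGGGGGGGGGGGGGGGC  (31 'G')
Step 6: BGCGGCGGGGCGGGGGGGGCGGGGGGGGGGGGGGGGCGGGGGGGGGGGGGGGGGGGGGGGGGGGGGGGGC  (63 'G')
Step 7: BGCGGCGGGGCGGGGGGGGCGGGGGGGGGGGGGGGGCGGGGGGGGGGGGGGGGGGGGGGGGGGGGGGGGCGGGGGGGGGGGGGGGGGGGGGGGGGGGGGGGGGGGGGGGGGGGGGGGGGGGGGGGGGGGGGGGGC  (127 'G')

Answer: 127


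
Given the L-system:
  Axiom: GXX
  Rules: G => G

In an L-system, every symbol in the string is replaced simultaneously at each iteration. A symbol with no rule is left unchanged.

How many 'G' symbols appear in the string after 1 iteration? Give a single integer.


Answer: 1

Derivation:
Step 0: GXX  (1 'G')
Step 1: GXX  (1 'G')


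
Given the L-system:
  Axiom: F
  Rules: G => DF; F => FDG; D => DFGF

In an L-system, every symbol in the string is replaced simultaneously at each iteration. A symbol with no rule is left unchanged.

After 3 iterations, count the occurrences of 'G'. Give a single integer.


Answer: 7

Derivation:
Step 0: F  (0 'G')
Step 1: FDG  (1 'G')
Step 2: FDGDFGFDF  (2 'G')
Step 3: FDGDFGFDFDFGFFDGDFFDGDFGFFDG  (7 'G')


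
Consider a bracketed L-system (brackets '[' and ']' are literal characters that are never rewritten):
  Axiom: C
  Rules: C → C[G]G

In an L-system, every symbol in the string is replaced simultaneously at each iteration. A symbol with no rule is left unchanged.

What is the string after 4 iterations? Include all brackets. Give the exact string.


Answer: C[G]G[G]G[G]G[G]G

Derivation:
Step 0: C
Step 1: C[G]G
Step 2: C[G]G[G]G
Step 3: C[G]G[G]G[G]G
Step 4: C[G]G[G]G[G]G[G]G


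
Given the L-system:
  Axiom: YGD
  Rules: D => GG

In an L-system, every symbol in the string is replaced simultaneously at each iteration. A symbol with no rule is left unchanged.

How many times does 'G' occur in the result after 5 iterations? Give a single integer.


Step 0: YGD  (1 'G')
Step 1: YGGG  (3 'G')
Step 2: YGGG  (3 'G')
Step 3: YGGG  (3 'G')
Step 4: YGGG  (3 'G')
Step 5: YGGG  (3 'G')

Answer: 3


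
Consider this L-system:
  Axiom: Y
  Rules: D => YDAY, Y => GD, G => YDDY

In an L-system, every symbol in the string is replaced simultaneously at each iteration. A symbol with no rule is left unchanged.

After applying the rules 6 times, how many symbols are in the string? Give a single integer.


Step 0: length = 1
Step 1: length = 2
Step 2: length = 8
Step 3: length = 21
Step 4: length = 60
Step 5: length = 163
Step 6: length = 448

Answer: 448


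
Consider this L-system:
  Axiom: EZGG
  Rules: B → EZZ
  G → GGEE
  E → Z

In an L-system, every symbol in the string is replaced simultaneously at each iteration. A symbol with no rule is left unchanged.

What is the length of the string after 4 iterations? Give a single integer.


Step 0: length = 4
Step 1: length = 10
Step 2: length = 22
Step 3: length = 46
Step 4: length = 94

Answer: 94


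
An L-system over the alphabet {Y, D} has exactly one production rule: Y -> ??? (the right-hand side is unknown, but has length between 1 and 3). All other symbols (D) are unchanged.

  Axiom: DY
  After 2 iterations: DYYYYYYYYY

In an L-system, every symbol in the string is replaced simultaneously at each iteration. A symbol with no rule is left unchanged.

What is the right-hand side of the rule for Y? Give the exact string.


Trying Y -> YYY:
  Step 0: DY
  Step 1: DYYY
  Step 2: DYYYYYYYYY
Matches the given result.

Answer: YYY


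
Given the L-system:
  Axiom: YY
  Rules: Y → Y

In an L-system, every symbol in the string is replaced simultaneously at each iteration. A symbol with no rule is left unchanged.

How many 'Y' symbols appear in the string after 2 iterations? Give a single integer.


Step 0: YY  (2 'Y')
Step 1: YY  (2 'Y')
Step 2: YY  (2 'Y')

Answer: 2


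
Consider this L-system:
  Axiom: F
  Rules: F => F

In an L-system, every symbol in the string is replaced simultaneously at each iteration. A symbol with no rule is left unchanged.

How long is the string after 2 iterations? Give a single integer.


Step 0: length = 1
Step 1: length = 1
Step 2: length = 1

Answer: 1


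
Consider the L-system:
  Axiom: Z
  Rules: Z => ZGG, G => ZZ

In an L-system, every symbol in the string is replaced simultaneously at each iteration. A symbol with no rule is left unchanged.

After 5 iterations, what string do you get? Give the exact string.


Step 0: Z
Step 1: ZGG
Step 2: ZGGZZZZ
Step 3: ZGGZZZZZGGZGGZGGZGG
Step 4: ZGGZZZZZGGZGGZGGZGGZGGZZZZZGGZZZZZGGZZZZZGGZZZZ
Step 5: ZGGZZZZZGGZGGZGGZGGZGGZZZZZGGZZZZZGGZZZZZGGZZZZZGGZZZZZGGZGGZGGZGGZGGZZZZZGGZGGZGGZGGZGGZZZZZGGZGGZGGZGGZGGZZZZZGGZGGZGGZGG

Answer: ZGGZZZZZGGZGGZGGZGGZGGZZZZZGGZZZZZGGZZZZZGGZZZZZGGZZZZZGGZGGZGGZGGZGGZZZZZGGZGGZGGZGGZGGZZZZZGGZGGZGGZGGZGGZZZZZGGZGGZGGZGG


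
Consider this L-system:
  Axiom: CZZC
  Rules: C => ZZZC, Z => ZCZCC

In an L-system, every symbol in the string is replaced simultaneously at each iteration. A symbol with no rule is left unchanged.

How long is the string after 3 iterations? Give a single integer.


Answer: 372

Derivation:
Step 0: length = 4
Step 1: length = 18
Step 2: length = 82
Step 3: length = 372


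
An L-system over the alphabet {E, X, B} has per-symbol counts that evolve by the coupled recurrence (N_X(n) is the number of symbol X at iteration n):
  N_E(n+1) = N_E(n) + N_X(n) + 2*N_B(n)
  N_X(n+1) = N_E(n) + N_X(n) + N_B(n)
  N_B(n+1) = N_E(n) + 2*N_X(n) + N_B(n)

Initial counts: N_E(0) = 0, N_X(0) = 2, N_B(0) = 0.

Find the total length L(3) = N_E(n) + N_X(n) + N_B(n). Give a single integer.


Answer: 108

Derivation:
Step 0: N_E=0, N_X=2, N_B=0, L=2
Step 1: N_E=2, N_X=2, N_B=4, L=8
Step 2: N_E=12, N_X=8, N_B=10, L=30
Step 3: N_E=40, N_X=30, N_B=38, L=108


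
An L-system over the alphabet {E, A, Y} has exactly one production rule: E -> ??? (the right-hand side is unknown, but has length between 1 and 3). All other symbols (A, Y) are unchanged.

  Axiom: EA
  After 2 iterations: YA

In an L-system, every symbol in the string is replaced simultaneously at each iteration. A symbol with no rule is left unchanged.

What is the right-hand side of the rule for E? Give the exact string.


Answer: Y

Derivation:
Trying E -> Y:
  Step 0: EA
  Step 1: YA
  Step 2: YA
Matches the given result.


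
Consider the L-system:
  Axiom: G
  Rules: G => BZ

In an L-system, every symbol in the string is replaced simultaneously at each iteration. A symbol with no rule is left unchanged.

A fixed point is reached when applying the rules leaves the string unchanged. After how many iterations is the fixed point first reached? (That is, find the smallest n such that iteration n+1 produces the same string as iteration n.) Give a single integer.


Step 0: G
Step 1: BZ
Step 2: BZ  (unchanged — fixed point at step 1)

Answer: 1


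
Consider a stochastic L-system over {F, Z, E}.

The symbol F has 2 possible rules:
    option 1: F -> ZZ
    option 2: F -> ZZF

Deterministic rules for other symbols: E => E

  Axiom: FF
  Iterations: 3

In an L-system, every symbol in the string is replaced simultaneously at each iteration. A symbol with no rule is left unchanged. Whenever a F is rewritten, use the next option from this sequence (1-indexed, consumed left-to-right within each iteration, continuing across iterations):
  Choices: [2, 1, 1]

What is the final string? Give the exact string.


Answer: ZZZZZZ

Derivation:
Step 0: FF
Step 1: ZZFZZ  (used choices [2, 1])
Step 2: ZZZZZZ  (used choices [1])
Step 3: ZZZZZZ  (used choices [])


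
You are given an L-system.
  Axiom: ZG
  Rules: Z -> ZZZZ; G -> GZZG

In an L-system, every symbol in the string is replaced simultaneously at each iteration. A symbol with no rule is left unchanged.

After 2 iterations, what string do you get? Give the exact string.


Step 0: ZG
Step 1: ZZZZGZZG
Step 2: ZZZZZZZZZZZZZZZZGZZGZZZZZZZZGZZG

Answer: ZZZZZZZZZZZZZZZZGZZGZZZZZZZZGZZG


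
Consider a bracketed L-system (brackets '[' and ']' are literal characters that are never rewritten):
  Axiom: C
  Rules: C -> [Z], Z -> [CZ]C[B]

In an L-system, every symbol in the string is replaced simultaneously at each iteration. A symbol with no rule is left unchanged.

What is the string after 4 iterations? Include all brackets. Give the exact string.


Answer: [[[[CZ]C[B]][[Z][CZ]C[B]][Z][B]][[CZ]C[B]][B]]

Derivation:
Step 0: C
Step 1: [Z]
Step 2: [[CZ]C[B]]
Step 3: [[[Z][CZ]C[B]][Z][B]]
Step 4: [[[[CZ]C[B]][[Z][CZ]C[B]][Z][B]][[CZ]C[B]][B]]


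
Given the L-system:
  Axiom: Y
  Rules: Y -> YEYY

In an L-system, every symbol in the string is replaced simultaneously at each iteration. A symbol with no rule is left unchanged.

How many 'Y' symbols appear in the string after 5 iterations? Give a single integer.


Answer: 243

Derivation:
Step 0: Y  (1 'Y')
Step 1: YEYY  (3 'Y')
Step 2: YEYYEYEYYYEYY  (9 'Y')
Step 3: YEYYEYEYYYEYYEYEYYEYEYYYEYYYEYYEYEYYYEYY  (27 'Y')
Step 4: YEYYEYEYYYEYYEYEYYEYEYYYEYYYEYYEYEYYYEYYEYEYYEYEYYYEYYEYEYYEYEYYYEYYYEYYEYEYYYEYYYEYYEYEYYYEYYEYEYYEYEYYYEYYYEYYEYEYYYEYY  (81 'Y')
Step 5: YEYYEYEYYYEYYEYEYYEYEYYYEYYYEYYEYEYYYEYYEYEYYEYEYYYEYYEYEYYEYEYYYEYYYEYYEYEYYYEYYYEYYEYEYYYEYYEYEYYEYEYYYEYYYEYYEYEYYYEYYEYEYYEYEYYYEYYEYEYYEYEYYYEYYYEYYEYEYYYEYYEYEYYEYEYYYEYYEYEYYEYEYYYEYYYEYYEYEYYYEYYYEYYEYEYYYEYYEYEYYEYEYYYEYYYEYYEYEYYYEYYYEYYEYEYYYEYYEYEYYEYEYYYEYYYEYYEYEYYYEYYEYEYYEYEYYYEYYEYEYYEYEYYYEYYYEYYEYEYYYEYYYEYYEYEYYYEYYEYEYYEYEYYYEYYYEYYEYEYYYEYY  (243 'Y')


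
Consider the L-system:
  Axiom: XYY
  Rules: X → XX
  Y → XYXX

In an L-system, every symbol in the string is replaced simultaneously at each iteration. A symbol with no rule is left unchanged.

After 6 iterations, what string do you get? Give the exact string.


Step 0: XYY
Step 1: XXXYXXXYXX
Step 2: XXXXXXXYXXXXXXXXXYXXXXXX
Step 3: XXXXXXXXXXXXXXXYXXXXXXXXXXXXXXXXXXXXXYXXXXXXXXXXXXXX
Step 4: XXXXXXXXXXXXXXXXXXXXXXXXXXXXXXXYXXXXXXXXXXXXXXXXXXXXXXXXXXXXXXXXXXXXXXXXXXXXXYXXXXXXXXXXXXXXXXXXXXXXXXXXXXXX
Step 5: XXXXXXXXXXXXXXXXXXXXXXXXXXXXXXXXXXXXXXXXXXXXXXXXXXXXXXXXXXXXXXXYXXXXXXXXXXXXXXXXXXXXXXXXXXXXXXXXXXXXXXXXXXXXXXXXXXXXXXXXXXXXXXXXXXXXXXXXXXXXXXXXXXXXXXXXXXXXXYXXXXXXXXXXXXXXXXXXXXXXXXXXXXXXXXXXXXXXXXXXXXXXXXXXXXXXXXXXXXXX
Step 6: XXXXXXXXXXXXXXXXXXXXXXXXXXXXXXXXXXXXXXXXXXXXXXXXXXXXXXXXXXXXXXXXXXXXXXXXXXXXXXXXXXXXXXXXXXXXXXXXXXXXXXXXXXXXXXXXXXXXXXXXXXXXXXXYXXXXXXXXXXXXXXXXXXXXXXXXXXXXXXXXXXXXXXXXXXXXXXXXXXXXXXXXXXXXXXXXXXXXXXXXXXXXXXXXXXXXXXXXXXXXXXXXXXXXXXXXXXXXXXXXXXXXXXXXXXXXXXXXXXXXXXXXXXXXXXXXXXXXXXXXXXXXXXXXXXXXXXXXXXXXXXXXXXXXXXXXXXXXXYXXXXXXXXXXXXXXXXXXXXXXXXXXXXXXXXXXXXXXXXXXXXXXXXXXXXXXXXXXXXXXXXXXXXXXXXXXXXXXXXXXXXXXXXXXXXXXXXXXXXXXXXXXXXXXXXXXXXXXXXXXXXXX

Answer: XXXXXXXXXXXXXXXXXXXXXXXXXXXXXXXXXXXXXXXXXXXXXXXXXXXXXXXXXXXXXXXXXXXXXXXXXXXXXXXXXXXXXXXXXXXXXXXXXXXXXXXXXXXXXXXXXXXXXXXXXXXXXXXYXXXXXXXXXXXXXXXXXXXXXXXXXXXXXXXXXXXXXXXXXXXXXXXXXXXXXXXXXXXXXXXXXXXXXXXXXXXXXXXXXXXXXXXXXXXXXXXXXXXXXXXXXXXXXXXXXXXXXXXXXXXXXXXXXXXXXXXXXXXXXXXXXXXXXXXXXXXXXXXXXXXXXXXXXXXXXXXXXXXXXXXXXXXXXYXXXXXXXXXXXXXXXXXXXXXXXXXXXXXXXXXXXXXXXXXXXXXXXXXXXXXXXXXXXXXXXXXXXXXXXXXXXXXXXXXXXXXXXXXXXXXXXXXXXXXXXXXXXXXXXXXXXXXXXXXXXXXX


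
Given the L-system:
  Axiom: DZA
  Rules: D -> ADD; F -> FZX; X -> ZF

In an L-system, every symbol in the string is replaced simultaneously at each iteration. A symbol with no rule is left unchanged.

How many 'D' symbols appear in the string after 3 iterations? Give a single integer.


Step 0: DZA  (1 'D')
Step 1: ADDZA  (2 'D')
Step 2: AADDADDZA  (4 'D')
Step 3: AAADDADDAADDADDZA  (8 'D')

Answer: 8


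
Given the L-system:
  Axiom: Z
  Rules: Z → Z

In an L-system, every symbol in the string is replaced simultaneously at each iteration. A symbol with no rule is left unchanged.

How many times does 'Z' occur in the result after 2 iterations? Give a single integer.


Step 0: Z  (1 'Z')
Step 1: Z  (1 'Z')
Step 2: Z  (1 'Z')

Answer: 1


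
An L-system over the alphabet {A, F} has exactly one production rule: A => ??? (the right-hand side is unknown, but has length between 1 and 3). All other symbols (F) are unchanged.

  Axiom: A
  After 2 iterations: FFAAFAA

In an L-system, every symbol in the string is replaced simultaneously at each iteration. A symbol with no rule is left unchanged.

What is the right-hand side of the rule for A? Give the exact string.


Answer: FAA

Derivation:
Trying A => FAA:
  Step 0: A
  Step 1: FAA
  Step 2: FFAAFAA
Matches the given result.


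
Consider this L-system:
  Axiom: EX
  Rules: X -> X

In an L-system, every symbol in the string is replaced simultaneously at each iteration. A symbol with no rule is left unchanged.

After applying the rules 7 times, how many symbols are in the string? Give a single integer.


Answer: 2

Derivation:
Step 0: length = 2
Step 1: length = 2
Step 2: length = 2
Step 3: length = 2
Step 4: length = 2
Step 5: length = 2
Step 6: length = 2
Step 7: length = 2


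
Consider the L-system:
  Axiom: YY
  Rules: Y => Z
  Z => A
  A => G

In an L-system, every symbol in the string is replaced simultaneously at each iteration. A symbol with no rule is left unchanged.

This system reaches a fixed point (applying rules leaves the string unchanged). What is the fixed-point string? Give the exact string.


Answer: GG

Derivation:
Step 0: YY
Step 1: ZZ
Step 2: AA
Step 3: GG
Step 4: GG  (unchanged — fixed point at step 3)


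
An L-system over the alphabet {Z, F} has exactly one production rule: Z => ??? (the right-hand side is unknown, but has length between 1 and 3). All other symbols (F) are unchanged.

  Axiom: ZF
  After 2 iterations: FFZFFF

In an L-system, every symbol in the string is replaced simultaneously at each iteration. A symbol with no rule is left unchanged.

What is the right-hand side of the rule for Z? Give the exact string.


Answer: FZF

Derivation:
Trying Z => FZF:
  Step 0: ZF
  Step 1: FZFF
  Step 2: FFZFFF
Matches the given result.
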